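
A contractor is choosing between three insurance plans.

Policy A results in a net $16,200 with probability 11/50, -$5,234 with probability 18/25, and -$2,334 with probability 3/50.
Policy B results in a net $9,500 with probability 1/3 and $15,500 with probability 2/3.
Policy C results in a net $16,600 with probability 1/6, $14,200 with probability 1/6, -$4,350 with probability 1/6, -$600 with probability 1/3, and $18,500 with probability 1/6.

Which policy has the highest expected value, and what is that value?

Policy A = 11/50 × 16200 + 18/25 × (-5234) + 3/50 × (-2334) = 3564 − 3768.48 − 140.04 = -344.52
Policy B = 1/3 × 9500 + 2/3 × 15500 = 3166.6667 + 10333.3333 = 13500
Policy C = 1/6 × 16600 + 1/6 × 14200 + 1/6 × (-4350) + 1/3 × (-600) + 1/6 × 18500 = 2766.6667 + 2366.6667 − 725 − 200 + 3083.3333 = 7291.6667

Policy B ($13,500)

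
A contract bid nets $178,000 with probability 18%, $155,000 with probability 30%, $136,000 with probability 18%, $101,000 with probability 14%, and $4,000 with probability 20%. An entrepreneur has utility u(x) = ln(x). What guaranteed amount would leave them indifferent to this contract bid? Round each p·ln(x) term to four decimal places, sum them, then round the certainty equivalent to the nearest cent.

$70,347.32

E[u] = 0.18·ln(178000) + 0.3·ln(155000) + 0.18·ln(136000) + 0.14·ln(101000) + 0.2·ln(4000) = 2.1761 + 3.5854 + 2.1277 + 1.6132 + 1.6588 = 11.1612
CE = e^11.1612 ≈ 70347.32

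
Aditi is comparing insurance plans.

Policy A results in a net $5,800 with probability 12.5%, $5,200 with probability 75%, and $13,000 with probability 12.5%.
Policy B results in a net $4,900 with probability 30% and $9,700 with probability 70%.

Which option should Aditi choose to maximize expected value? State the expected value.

Policy A = 0.125 × 5800 + 0.75 × 5200 + 0.125 × 13000 = 725 + 3900 + 1625 = 6250
Policy B = 0.3 × 4900 + 0.7 × 9700 = 1470 + 6790 = 8260

Policy B ($8,260)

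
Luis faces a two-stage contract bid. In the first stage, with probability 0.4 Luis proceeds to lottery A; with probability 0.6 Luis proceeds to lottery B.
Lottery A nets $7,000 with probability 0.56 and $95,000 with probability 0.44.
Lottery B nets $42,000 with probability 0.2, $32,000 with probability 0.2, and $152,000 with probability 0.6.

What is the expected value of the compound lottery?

EV(A) = 0.56 × 7000 + 0.44 × 95000 = 3920 + 41800 = 45720
EV(B) = 0.2 × 42000 + 0.2 × 32000 + 0.6 × 152000 = 8400 + 6400 + 91200 = 106000
Overall = 0.4 × 45720 + 0.6 × 106000 = 18288 + 63600 = 81888

$81,888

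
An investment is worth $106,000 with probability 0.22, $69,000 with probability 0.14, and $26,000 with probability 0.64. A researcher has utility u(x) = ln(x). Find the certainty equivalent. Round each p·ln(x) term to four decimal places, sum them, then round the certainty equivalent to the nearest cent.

E[u] = 0.22·ln(106000) + 0.14·ln(69000) + 0.64·ln(26000) = 2.5457 + 1.5599 + 6.5061 = 10.6117
CE = e^10.6117 ≈ 40607.17

$40,607.17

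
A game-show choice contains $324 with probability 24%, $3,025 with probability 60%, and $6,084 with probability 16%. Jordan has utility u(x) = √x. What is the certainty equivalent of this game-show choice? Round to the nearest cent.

E[u] = 0.24·√324 + 0.6·√3025 + 0.16·√6084 = 0.24·18 + 0.6·55 + 0.16·78 = 49.8
CE = (49.8)² = 2480.04

$2,480.04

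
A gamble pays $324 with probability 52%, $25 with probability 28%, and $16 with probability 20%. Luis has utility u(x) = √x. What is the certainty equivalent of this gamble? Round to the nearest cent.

E[u] = 0.52·√324 + 0.28·√25 + 0.2·√16 = 0.52·18 + 0.28·5 + 0.2·4 = 11.56
CE = (11.56)² = 133.6336

$133.63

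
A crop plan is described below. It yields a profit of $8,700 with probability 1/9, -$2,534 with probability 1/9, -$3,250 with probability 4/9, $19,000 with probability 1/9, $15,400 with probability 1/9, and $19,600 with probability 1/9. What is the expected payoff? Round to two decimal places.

$5,240.67

EV = 1/9 × 8700 + 1/9 × (-2534) + 4/9 × (-3250) + 1/9 × 19000 + 1/9 × 15400 + 1/9 × 19600 = 966.6667 − 281.5556 − 1444.4444 + 2111.1111 + 1711.1111 + 2177.7778 = 5240.6667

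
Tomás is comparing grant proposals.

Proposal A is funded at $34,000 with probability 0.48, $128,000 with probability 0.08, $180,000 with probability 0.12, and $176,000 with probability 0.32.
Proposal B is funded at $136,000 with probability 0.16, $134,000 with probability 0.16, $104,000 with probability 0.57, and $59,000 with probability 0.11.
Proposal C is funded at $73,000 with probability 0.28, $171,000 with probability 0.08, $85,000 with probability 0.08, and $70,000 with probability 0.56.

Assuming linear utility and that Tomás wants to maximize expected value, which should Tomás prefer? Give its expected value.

Proposal B ($108,970)

Proposal A = 0.48 × 34000 + 0.08 × 128000 + 0.12 × 180000 + 0.32 × 176000 = 16320 + 10240 + 21600 + 56320 = 104480
Proposal B = 0.16 × 136000 + 0.16 × 134000 + 0.57 × 104000 + 0.11 × 59000 = 21760 + 21440 + 59280 + 6490 = 108970
Proposal C = 0.28 × 73000 + 0.08 × 171000 + 0.08 × 85000 + 0.56 × 70000 = 20440 + 13680 + 6800 + 39200 = 80120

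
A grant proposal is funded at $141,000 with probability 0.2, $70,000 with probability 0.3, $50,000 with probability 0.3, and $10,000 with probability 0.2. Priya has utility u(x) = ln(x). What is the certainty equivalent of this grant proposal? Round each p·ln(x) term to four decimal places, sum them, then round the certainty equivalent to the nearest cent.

E[u] = 0.2·ln(141000) + 0.3·ln(70000) + 0.3·ln(50000) + 0.2·ln(10000) = 2.3713 + 3.3469 + 3.2459 + 1.8421 = 10.8062
CE = e^10.8062 ≈ 49325.67

$49,325.67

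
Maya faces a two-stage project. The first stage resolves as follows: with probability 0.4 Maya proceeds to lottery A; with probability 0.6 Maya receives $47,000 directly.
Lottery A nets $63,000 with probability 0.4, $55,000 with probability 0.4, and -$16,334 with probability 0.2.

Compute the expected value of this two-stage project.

$45,773.28

EV(A) = 0.4 × 63000 + 0.4 × 55000 + 0.2 × (-16334) = 25200 + 22000 − 3266.8 = 43933.2
Branch B: 47000 (certain)
Overall = 0.4 × 43933.2 + 0.6 × 47000 = 17573.28 + 28200 = 45773.28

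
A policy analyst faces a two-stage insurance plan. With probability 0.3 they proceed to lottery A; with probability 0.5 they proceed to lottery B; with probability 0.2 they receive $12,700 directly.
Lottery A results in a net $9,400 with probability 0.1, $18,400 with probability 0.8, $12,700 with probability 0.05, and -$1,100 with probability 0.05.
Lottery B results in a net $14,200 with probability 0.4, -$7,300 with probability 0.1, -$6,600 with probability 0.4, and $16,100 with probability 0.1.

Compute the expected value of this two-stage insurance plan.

$9,372

EV(A) = 0.1 × 9400 + 0.8 × 18400 + 0.05 × 12700 + 0.05 × (-1100) = 940 + 14720 + 635 − 55 = 16240
EV(B) = 0.4 × 14200 + 0.1 × (-7300) + 0.4 × (-6600) + 0.1 × 16100 = 5680 − 730 − 2640 + 1610 = 3920
Branch C: 12700 (certain)
Overall = 0.3 × 16240 + 0.5 × 3920 + 0.2 × 12700 = 4872 + 1960 + 2540 = 9372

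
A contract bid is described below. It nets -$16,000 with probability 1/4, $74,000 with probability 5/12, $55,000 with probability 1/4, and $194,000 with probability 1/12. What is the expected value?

EV = 1/4 × (-16000) + 5/12 × 74000 + 1/4 × 55000 + 1/12 × 194000 = -4000 + 30833.3333 + 13750 + 16166.6667 = 56750

$56,750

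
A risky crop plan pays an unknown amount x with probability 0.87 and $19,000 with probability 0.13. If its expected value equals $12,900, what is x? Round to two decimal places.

x = $11,988.51

0.87·x + 0.13·19000 = 12900
0.87·x = 12900 − 2470 = 10430
x = 10430 / 0.87 = 11988.5057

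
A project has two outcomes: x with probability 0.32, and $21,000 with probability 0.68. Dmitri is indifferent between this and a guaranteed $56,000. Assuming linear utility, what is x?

x = $130,375

0.32·x + 0.68·21000 = 56000
0.32·x = 56000 − 14280 = 41720
x = 41720 / 0.32 = 130375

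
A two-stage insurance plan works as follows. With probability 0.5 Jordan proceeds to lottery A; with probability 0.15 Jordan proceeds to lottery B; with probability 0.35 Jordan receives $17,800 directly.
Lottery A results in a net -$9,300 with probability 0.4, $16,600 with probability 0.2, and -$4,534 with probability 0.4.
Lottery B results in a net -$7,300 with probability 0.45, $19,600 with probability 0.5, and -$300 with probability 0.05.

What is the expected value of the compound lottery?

$6,098.20

EV(A) = 0.4 × (-9300) + 0.2 × 16600 + 0.4 × (-4534) = -3720 + 3320 − 1813.6 = -2213.6
EV(B) = 0.45 × (-7300) + 0.5 × 19600 + 0.05 × (-300) = -3285 + 9800 − 15 = 6500
Branch C: 17800 (certain)
Overall = 0.5 × (-2213.6) + 0.15 × 6500 + 0.35 × 17800 = -1106.8 + 975 + 6230 = 6098.2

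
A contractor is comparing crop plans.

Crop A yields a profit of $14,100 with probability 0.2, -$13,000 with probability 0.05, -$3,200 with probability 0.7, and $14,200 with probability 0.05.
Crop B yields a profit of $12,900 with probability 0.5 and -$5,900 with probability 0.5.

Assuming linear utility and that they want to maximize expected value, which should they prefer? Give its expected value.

Crop A = 0.2 × 14100 + 0.05 × (-13000) + 0.7 × (-3200) + 0.05 × 14200 = 2820 − 650 − 2240 + 710 = 640
Crop B = 0.5 × 12900 + 0.5 × (-5900) = 6450 − 2950 = 3500

Crop B ($3,500)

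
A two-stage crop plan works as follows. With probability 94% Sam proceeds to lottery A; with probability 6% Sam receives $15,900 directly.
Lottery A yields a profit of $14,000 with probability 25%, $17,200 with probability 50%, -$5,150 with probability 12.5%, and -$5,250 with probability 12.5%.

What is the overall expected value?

EV(A) = 0.25 × 14000 + 0.5 × 17200 + 0.125 × (-5150) + 0.125 × (-5250) = 3500 + 8600 − 643.75 − 656.25 = 10800
Branch B: 15900 (certain)
Overall = 0.94 × 10800 + 0.06 × 15900 = 10152 + 954 = 11106

$11,106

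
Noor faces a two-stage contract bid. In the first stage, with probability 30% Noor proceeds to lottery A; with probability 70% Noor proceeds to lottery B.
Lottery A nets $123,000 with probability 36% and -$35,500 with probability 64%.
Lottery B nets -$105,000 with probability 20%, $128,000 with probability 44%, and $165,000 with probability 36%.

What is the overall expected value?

EV(A) = 0.36 × 123000 + 0.64 × (-35500) = 44280 − 22720 = 21560
EV(B) = 0.2 × (-105000) + 0.44 × 128000 + 0.36 × 165000 = -21000 + 56320 + 59400 = 94720
Overall = 0.3 × 21560 + 0.7 × 94720 = 6468 + 66304 = 72772

$72,772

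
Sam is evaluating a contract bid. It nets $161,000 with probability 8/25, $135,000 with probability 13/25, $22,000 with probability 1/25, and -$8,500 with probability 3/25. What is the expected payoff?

EV = 8/25 × 161000 + 13/25 × 135000 + 1/25 × 22000 + 3/25 × (-8500) = 51520 + 70200 + 880 − 1020 = 121580

$121,580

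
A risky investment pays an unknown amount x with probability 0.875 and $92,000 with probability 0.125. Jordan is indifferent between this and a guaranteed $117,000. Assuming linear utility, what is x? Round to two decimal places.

0.875·x + 0.125·92000 = 117000
0.875·x = 117000 − 11500 = 105500
x = 105500 / 0.875 = 120571.4286

x = $120,571.43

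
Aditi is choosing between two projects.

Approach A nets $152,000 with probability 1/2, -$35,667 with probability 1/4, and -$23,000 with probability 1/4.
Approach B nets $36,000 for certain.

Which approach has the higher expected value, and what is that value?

Approach A ($61,333.25)

Approach A = 1/2 × 152000 + 1/4 × (-35667) + 1/4 × (-23000) = 76000 − 8916.75 − 5750 = 61333.25
Approach B: 36000 (certain)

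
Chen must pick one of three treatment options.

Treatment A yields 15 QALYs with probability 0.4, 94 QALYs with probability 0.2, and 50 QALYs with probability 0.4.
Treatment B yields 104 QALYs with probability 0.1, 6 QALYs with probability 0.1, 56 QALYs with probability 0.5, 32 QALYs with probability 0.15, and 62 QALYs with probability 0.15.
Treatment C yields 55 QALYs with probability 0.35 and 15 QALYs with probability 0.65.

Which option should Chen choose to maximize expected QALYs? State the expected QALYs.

Treatment A = 0.4 × 15 + 0.2 × 94 + 0.4 × 50 = 6 + 18.8 + 20 = 44.8
Treatment B = 0.1 × 104 + 0.1 × 6 + 0.5 × 56 + 0.15 × 32 + 0.15 × 62 = 10.4 + 0.6 + 28 + 4.8 + 9.3 = 53.1
Treatment C = 0.35 × 55 + 0.65 × 15 = 19.25 + 9.75 = 29

Treatment B (53.1 QALYs)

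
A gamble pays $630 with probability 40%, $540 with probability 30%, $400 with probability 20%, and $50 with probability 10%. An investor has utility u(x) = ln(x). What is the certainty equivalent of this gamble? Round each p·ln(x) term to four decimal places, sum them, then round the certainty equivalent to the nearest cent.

E[u] = 0.4·ln(630) + 0.3·ln(540) + 0.2·ln(400) + 0.1·ln(50) = 2.5783 + 1.8875 + 1.1983 + 0.3912 = 6.0553
CE = e^6.0553 ≈ 426.37

$426.37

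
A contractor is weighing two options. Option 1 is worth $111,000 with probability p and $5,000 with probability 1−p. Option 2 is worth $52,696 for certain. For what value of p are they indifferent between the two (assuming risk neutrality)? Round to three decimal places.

p = 0.450

p·111000 + (1−p)·5000 = 52696
106000p + 5000 = 52696
p = (52696 − 5000) / 106000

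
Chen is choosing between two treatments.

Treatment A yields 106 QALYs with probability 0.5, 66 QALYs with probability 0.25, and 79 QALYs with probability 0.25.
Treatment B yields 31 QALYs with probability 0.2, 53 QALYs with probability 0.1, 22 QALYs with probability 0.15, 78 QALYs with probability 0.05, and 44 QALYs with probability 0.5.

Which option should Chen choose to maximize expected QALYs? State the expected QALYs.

Treatment A = 0.5 × 106 + 0.25 × 66 + 0.25 × 79 = 53 + 16.5 + 19.75 = 89.25
Treatment B = 0.2 × 31 + 0.1 × 53 + 0.15 × 22 + 0.05 × 78 + 0.5 × 44 = 6.2 + 5.3 + 3.3 + 3.9 + 22 = 40.7

Treatment A (89.25 QALYs)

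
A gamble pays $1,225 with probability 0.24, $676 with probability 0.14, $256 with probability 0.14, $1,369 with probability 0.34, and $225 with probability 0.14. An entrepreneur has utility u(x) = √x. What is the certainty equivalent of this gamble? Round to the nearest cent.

$838.68

E[u] = 0.24·√1225 + 0.14·√676 + 0.14·√256 + 0.34·√1369 + 0.14·√225 = 0.24·35 + 0.14·26 + 0.14·16 + 0.34·37 + 0.14·15 = 28.96
CE = (28.96)² = 838.6816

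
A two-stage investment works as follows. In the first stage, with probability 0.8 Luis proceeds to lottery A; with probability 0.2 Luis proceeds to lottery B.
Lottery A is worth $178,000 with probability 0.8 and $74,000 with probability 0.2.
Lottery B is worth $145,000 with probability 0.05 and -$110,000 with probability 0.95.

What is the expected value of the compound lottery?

EV(A) = 0.8 × 178000 + 0.2 × 74000 = 142400 + 14800 = 157200
EV(B) = 0.05 × 145000 + 0.95 × (-110000) = 7250 − 104500 = -97250
Overall = 0.8 × 157200 + 0.2 × (-97250) = 125760 − 19450 = 106310

$106,310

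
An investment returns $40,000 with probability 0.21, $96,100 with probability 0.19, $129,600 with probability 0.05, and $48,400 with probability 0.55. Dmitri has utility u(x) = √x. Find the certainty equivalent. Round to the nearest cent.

$57,552.01

E[u] = 0.21·√40000 + 0.19·√96100 + 0.05·√129600 + 0.55·√48400 = 0.21·200 + 0.19·310 + 0.05·360 + 0.55·220 = 239.9
CE = (239.9)² = 57552.01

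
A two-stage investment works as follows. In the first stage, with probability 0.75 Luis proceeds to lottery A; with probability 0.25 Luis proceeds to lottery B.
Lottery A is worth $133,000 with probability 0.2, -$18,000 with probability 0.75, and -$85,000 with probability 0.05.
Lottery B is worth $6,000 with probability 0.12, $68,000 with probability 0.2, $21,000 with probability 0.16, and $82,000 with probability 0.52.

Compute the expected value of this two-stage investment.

$21,717.50

EV(A) = 0.2 × 133000 + 0.75 × (-18000) + 0.05 × (-85000) = 26600 − 13500 − 4250 = 8850
EV(B) = 0.12 × 6000 + 0.2 × 68000 + 0.16 × 21000 + 0.52 × 82000 = 720 + 13600 + 3360 + 42640 = 60320
Overall = 0.75 × 8850 + 0.25 × 60320 = 6637.5 + 15080 = 21717.5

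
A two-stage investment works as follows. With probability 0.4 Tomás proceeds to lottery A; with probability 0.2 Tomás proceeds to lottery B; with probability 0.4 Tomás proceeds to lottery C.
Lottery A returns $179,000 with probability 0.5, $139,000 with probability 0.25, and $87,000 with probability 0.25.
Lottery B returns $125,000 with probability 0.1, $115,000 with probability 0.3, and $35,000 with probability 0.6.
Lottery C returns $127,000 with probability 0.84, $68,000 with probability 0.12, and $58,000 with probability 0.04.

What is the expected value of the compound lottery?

EV(A) = 0.5 × 179000 + 0.25 × 139000 + 0.25 × 87000 = 89500 + 34750 + 21750 = 146000
EV(B) = 0.1 × 125000 + 0.3 × 115000 + 0.6 × 35000 = 12500 + 34500 + 21000 = 68000
EV(C) = 0.84 × 127000 + 0.12 × 68000 + 0.04 × 58000 = 106680 + 8160 + 2320 = 117160
Overall = 0.4 × 146000 + 0.2 × 68000 + 0.4 × 117160 = 58400 + 13600 + 46864 = 118864

$118,864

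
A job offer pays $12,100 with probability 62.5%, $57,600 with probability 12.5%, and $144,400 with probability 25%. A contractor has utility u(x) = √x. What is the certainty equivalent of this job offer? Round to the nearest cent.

$37,539.06

E[u] = 0.625·√12100 + 0.125·√57600 + 0.25·√144400 = 0.625·110 + 0.125·240 + 0.25·380 = 193.75
CE = (193.75)² = 37539.0625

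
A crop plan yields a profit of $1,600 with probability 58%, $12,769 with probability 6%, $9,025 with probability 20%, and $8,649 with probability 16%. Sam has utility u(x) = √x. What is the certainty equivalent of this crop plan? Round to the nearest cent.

$4,078.10

E[u] = 0.58·√1600 + 0.06·√12769 + 0.2·√9025 + 0.16·√8649 = 0.58·40 + 0.06·113 + 0.2·95 + 0.16·93 = 63.86
CE = (63.86)² = 4078.0996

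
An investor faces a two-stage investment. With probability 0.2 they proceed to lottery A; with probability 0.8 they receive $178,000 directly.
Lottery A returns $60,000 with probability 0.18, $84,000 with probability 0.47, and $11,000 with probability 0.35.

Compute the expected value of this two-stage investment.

EV(A) = 0.18 × 60000 + 0.47 × 84000 + 0.35 × 11000 = 10800 + 39480 + 3850 = 54130
Branch B: 178000 (certain)
Overall = 0.2 × 54130 + 0.8 × 178000 = 10826 + 142400 = 153226

$153,226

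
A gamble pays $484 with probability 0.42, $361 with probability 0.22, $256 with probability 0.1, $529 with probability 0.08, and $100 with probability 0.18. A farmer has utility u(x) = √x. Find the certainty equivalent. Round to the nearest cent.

E[u] = 0.42·√484 + 0.22·√361 + 0.1·√256 + 0.08·√529 + 0.18·√100 = 0.42·22 + 0.22·19 + 0.1·16 + 0.08·23 + 0.18·10 = 18.66
CE = (18.66)² = 348.1956

$348.20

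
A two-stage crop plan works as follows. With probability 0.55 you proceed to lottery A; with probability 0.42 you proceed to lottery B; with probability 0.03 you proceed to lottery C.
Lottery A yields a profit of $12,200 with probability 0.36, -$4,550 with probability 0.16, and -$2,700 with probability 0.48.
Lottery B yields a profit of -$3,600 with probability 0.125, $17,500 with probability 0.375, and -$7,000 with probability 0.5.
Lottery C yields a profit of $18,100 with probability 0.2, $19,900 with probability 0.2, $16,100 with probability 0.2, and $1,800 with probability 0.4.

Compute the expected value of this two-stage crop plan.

EV(A) = 0.36 × 12200 + 0.16 × (-4550) + 0.48 × (-2700) = 4392 − 728 − 1296 = 2368
EV(B) = 0.125 × (-3600) + 0.375 × 17500 + 0.5 × (-7000) = -450 + 6562.5 − 3500 = 2612.5
EV(C) = 0.2 × 18100 + 0.2 × 19900 + 0.2 × 16100 + 0.4 × 1800 = 3620 + 3980 + 3220 + 720 = 11540
Overall = 0.55 × 2368 + 0.42 × 2612.5 + 0.03 × 11540 = 1302.4 + 1097.25 + 346.2 = 2745.85

$2,745.85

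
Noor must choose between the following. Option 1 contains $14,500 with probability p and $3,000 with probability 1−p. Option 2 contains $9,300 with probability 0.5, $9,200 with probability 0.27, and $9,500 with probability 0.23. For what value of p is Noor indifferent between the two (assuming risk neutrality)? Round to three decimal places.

EV(Option 2) = 0.5 × 9300 + 0.27 × 9200 + 0.23 × 9500 = 4650 + 2484 + 2185 = 9319
p·14500 + (1−p)·3000 = 9319
11500p + 3000 = 9319
p = (9319 − 3000) / 11500

p = 0.549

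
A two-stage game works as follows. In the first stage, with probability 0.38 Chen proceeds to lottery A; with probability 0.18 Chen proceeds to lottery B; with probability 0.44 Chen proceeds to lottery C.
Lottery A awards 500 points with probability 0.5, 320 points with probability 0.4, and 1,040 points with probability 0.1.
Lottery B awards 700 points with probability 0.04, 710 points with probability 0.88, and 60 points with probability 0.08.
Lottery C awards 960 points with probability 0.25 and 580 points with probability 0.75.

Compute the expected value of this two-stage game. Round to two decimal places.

598.53 points

EV(A) = 0.5 × 500 + 0.4 × 320 + 0.1 × 1040 = 250 + 128 + 104 = 482
EV(B) = 0.04 × 700 + 0.88 × 710 + 0.08 × 60 = 28 + 624.8 + 4.8 = 657.6
EV(C) = 0.25 × 960 + 0.75 × 580 = 240 + 435 = 675
Overall = 0.38 × 482 + 0.18 × 657.6 + 0.44 × 675 = 183.16 + 118.368 + 297 = 598.528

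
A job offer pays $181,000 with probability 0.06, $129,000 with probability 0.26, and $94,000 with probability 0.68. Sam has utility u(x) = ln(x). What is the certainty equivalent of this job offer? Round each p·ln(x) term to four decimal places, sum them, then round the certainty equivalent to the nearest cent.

$106,159.72

E[u] = 0.06·ln(181000) + 0.26·ln(129000) + 0.68·ln(94000) = 0.7264 + 3.0596 + 7.7867 = 11.5727
CE = e^11.5727 ≈ 106159.72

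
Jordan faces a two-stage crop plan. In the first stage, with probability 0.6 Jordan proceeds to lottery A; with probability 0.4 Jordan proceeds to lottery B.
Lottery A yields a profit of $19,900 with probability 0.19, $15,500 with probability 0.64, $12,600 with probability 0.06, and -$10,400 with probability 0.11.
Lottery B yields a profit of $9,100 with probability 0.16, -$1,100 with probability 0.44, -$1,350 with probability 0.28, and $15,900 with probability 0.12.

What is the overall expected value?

EV(A) = 0.19 × 19900 + 0.64 × 15500 + 0.06 × 12600 + 0.11 × (-10400) = 3781 + 9920 + 756 − 1144 = 13313
EV(B) = 0.16 × 9100 + 0.44 × (-1100) + 0.28 × (-1350) + 0.12 × 15900 = 1456 − 484 − 378 + 1908 = 2502
Overall = 0.6 × 13313 + 0.4 × 2502 = 7987.8 + 1000.8 = 8988.6

$8,988.60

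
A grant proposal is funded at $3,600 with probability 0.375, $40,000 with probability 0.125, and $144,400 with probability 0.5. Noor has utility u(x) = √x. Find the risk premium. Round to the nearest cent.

$22,143.75

E[u] = 0.375·√3600 + 0.125·√40000 + 0.5·√144400 = 0.375·60 + 0.125·200 + 0.5·380 = 237.5
CE = (237.5)² = 56406.25
Risk premium = EV − CE = 78550 − 56406.25 = 22143.75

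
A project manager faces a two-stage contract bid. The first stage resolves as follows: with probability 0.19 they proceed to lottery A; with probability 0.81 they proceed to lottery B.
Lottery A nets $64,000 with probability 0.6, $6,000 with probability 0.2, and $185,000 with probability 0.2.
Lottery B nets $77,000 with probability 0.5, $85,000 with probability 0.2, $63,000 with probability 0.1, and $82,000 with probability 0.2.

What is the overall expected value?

$77,896

EV(A) = 0.6 × 64000 + 0.2 × 6000 + 0.2 × 185000 = 38400 + 1200 + 37000 = 76600
EV(B) = 0.5 × 77000 + 0.2 × 85000 + 0.1 × 63000 + 0.2 × 82000 = 38500 + 17000 + 6300 + 16400 = 78200
Overall = 0.19 × 76600 + 0.81 × 78200 = 14554 + 63342 = 77896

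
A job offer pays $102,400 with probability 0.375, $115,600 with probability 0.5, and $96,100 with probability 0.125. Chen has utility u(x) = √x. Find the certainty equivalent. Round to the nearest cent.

$108,076.56

E[u] = 0.375·√102400 + 0.5·√115600 + 0.125·√96100 = 0.375·320 + 0.5·340 + 0.125·310 = 328.75
CE = (328.75)² = 108076.5625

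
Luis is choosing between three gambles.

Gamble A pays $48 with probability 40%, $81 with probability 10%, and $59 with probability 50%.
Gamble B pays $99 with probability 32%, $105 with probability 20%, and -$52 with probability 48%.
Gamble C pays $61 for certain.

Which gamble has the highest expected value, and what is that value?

Gamble C ($61)

Gamble A = 0.4 × 48 + 0.1 × 81 + 0.5 × 59 = 19.2 + 8.1 + 29.5 = 56.8
Gamble B = 0.32 × 99 + 0.2 × 105 + 0.48 × (-52) = 31.68 + 21 − 24.96 = 27.72
Gamble C: 61 (certain)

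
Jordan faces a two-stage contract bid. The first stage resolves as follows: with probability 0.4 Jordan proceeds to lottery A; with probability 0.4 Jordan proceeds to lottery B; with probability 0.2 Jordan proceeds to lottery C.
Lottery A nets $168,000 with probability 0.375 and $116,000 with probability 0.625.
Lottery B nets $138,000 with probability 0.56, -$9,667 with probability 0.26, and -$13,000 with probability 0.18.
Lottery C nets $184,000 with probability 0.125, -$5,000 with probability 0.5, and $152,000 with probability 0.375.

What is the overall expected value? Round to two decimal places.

$98,670.63

EV(A) = 0.375 × 168000 + 0.625 × 116000 = 63000 + 72500 = 135500
EV(B) = 0.56 × 138000 + 0.26 × (-9667) + 0.18 × (-13000) = 77280 − 2513.42 − 2340 = 72426.58
EV(C) = 0.125 × 184000 + 0.5 × (-5000) + 0.375 × 152000 = 23000 − 2500 + 57000 = 77500
Overall = 0.4 × 135500 + 0.4 × 72426.58 + 0.2 × 77500 = 54200 + 28970.632 + 15500 = 98670.632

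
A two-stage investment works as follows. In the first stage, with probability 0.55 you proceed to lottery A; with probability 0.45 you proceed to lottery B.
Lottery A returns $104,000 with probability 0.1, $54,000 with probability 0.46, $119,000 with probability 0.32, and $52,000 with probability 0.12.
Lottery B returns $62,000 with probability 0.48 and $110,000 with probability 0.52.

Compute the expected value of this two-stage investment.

$82,890

EV(A) = 0.1 × 104000 + 0.46 × 54000 + 0.32 × 119000 + 0.12 × 52000 = 10400 + 24840 + 38080 + 6240 = 79560
EV(B) = 0.48 × 62000 + 0.52 × 110000 = 29760 + 57200 = 86960
Overall = 0.55 × 79560 + 0.45 × 86960 = 43758 + 39132 = 82890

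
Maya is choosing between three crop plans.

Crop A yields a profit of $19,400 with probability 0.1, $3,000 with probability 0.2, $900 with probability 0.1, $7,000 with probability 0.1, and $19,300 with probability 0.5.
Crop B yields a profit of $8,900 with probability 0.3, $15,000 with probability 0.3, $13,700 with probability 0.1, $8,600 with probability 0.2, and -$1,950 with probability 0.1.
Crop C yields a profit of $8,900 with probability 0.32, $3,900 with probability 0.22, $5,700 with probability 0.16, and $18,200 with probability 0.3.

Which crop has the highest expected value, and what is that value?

Crop A ($12,980)

Crop A = 0.1 × 19400 + 0.2 × 3000 + 0.1 × 900 + 0.1 × 7000 + 0.5 × 19300 = 1940 + 600 + 90 + 700 + 9650 = 12980
Crop B = 0.3 × 8900 + 0.3 × 15000 + 0.1 × 13700 + 0.2 × 8600 + 0.1 × (-1950) = 2670 + 4500 + 1370 + 1720 − 195 = 10065
Crop C = 0.32 × 8900 + 0.22 × 3900 + 0.16 × 5700 + 0.3 × 18200 = 2848 + 858 + 912 + 5460 = 10078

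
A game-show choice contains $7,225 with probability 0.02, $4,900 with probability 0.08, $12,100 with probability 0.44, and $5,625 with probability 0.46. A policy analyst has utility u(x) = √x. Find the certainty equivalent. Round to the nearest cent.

$8,136.04

E[u] = 0.02·√7225 + 0.08·√4900 + 0.44·√12100 + 0.46·√5625 = 0.02·85 + 0.08·70 + 0.44·110 + 0.46·75 = 90.2
CE = (90.2)² = 8136.04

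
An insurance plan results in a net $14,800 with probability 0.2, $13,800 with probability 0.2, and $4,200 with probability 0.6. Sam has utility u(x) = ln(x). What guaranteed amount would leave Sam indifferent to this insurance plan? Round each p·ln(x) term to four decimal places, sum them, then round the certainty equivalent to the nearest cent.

$6,854.77

E[u] = 0.2·ln(14800) + 0.2·ln(13800) + 0.6·ln(4200) = 1.9205 + 1.9065 + 5.0057 = 8.8327
CE = e^8.8327 ≈ 6854.77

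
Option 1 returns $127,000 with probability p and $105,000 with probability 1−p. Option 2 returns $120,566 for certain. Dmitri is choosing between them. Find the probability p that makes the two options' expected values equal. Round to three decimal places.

p = 0.708

p·127000 + (1−p)·105000 = 120566
22000p + 105000 = 120566
p = (120566 − 105000) / 22000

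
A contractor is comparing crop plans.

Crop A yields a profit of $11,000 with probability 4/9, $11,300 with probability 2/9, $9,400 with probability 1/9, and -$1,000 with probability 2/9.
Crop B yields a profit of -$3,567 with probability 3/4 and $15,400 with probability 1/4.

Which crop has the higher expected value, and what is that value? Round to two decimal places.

Crop A = 4/9 × 11000 + 2/9 × 11300 + 1/9 × 9400 + 2/9 × (-1000) = 4888.8889 + 2511.1111 + 1044.4444 − 222.2222 = 8222.2222
Crop B = 3/4 × (-3567) + 1/4 × 15400 = -2675.25 + 3850 = 1174.75

Crop A ($8,222.22)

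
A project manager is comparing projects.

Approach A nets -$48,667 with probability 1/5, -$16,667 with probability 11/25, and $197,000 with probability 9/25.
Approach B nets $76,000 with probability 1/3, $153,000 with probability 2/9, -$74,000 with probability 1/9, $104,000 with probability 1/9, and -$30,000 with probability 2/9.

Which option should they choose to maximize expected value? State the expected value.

Approach B ($56,000)

Approach A = 1/5 × (-48667) + 11/25 × (-16667) + 9/25 × 197000 = -9733.4 − 7333.48 + 70920 = 53853.12
Approach B = 1/3 × 76000 + 2/9 × 153000 + 1/9 × (-74000) + 1/9 × 104000 + 2/9 × (-30000) = 25333.3333 + 34000 − 8222.2222 + 11555.5556 − 6666.6667 = 56000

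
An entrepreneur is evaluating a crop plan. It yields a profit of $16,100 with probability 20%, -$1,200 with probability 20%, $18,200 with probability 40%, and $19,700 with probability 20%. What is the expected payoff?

$14,200

EV = 0.2 × 16100 + 0.2 × (-1200) + 0.4 × 18200 + 0.2 × 19700 = 3220 − 240 + 7280 + 3940 = 14200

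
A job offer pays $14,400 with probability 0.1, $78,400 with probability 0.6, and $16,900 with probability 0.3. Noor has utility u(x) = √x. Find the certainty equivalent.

E[u] = 0.1·√14400 + 0.6·√78400 + 0.3·√16900 = 0.1·120 + 0.6·280 + 0.3·130 = 219
CE = (219)² = 47961

$47,961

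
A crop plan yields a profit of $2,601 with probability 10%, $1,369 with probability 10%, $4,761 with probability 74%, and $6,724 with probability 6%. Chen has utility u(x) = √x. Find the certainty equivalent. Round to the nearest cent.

$4,196.45

E[u] = 0.1·√2601 + 0.1·√1369 + 0.74·√4761 + 0.06·√6724 = 0.1·51 + 0.1·37 + 0.74·69 + 0.06·82 = 64.78
CE = (64.78)² = 4196.4484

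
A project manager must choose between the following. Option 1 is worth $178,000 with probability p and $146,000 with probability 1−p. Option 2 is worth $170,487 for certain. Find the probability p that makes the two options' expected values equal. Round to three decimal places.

p = 0.765

p·178000 + (1−p)·146000 = 170487
32000p + 146000 = 170487
p = (170487 − 146000) / 32000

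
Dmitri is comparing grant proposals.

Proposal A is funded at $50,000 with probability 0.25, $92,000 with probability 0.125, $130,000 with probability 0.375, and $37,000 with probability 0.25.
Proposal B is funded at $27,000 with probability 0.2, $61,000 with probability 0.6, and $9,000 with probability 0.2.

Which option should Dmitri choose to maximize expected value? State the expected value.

Proposal A ($82,000)

Proposal A = 0.25 × 50000 + 0.125 × 92000 + 0.375 × 130000 + 0.25 × 37000 = 12500 + 11500 + 48750 + 9250 = 82000
Proposal B = 0.2 × 27000 + 0.6 × 61000 + 0.2 × 9000 = 5400 + 36600 + 1800 = 43800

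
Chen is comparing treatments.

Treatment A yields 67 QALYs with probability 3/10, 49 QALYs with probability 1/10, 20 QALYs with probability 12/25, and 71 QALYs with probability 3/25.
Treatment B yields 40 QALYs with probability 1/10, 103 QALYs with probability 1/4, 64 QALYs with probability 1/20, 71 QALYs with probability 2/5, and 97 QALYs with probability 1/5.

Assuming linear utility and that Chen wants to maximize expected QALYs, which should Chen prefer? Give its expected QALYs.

Treatment A = 3/10 × 67 + 1/10 × 49 + 12/25 × 20 + 3/25 × 71 = 20.1 + 4.9 + 9.6 + 8.52 = 43.12
Treatment B = 1/10 × 40 + 1/4 × 103 + 1/20 × 64 + 2/5 × 71 + 1/5 × 97 = 4 + 25.75 + 3.2 + 28.4 + 19.4 = 80.75

Treatment B (80.75 QALYs)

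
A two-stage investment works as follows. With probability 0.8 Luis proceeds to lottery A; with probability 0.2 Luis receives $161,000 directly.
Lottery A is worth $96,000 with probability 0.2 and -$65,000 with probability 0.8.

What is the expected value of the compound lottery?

EV(A) = 0.2 × 96000 + 0.8 × (-65000) = 19200 − 52000 = -32800
Branch B: 161000 (certain)
Overall = 0.8 × (-32800) + 0.2 × 161000 = -26240 + 32200 = 5960

$5,960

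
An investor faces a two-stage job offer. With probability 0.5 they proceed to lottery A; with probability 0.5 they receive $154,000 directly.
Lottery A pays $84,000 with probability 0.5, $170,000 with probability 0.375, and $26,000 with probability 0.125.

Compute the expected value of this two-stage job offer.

$131,500

EV(A) = 0.5 × 84000 + 0.375 × 170000 + 0.125 × 26000 = 42000 + 63750 + 3250 = 109000
Branch B: 154000 (certain)
Overall = 0.5 × 109000 + 0.5 × 154000 = 54500 + 77000 = 131500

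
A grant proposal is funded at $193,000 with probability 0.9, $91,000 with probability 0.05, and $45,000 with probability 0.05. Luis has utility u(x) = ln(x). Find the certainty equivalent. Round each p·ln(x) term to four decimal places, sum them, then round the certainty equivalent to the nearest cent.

$172,818.99

E[u] = 0.9·ln(193000) + 0.05·ln(91000) + 0.05·ln(45000) = 10.9534 + 0.5709 + 0.5357 = 12.0600
CE = e^12.0600 ≈ 172818.99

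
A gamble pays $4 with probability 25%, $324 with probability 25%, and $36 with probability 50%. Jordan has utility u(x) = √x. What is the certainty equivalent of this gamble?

$64

E[u] = 0.25·√4 + 0.25·√324 + 0.5·√36 = 0.25·2 + 0.25·18 + 0.5·6 = 8
CE = (8)² = 64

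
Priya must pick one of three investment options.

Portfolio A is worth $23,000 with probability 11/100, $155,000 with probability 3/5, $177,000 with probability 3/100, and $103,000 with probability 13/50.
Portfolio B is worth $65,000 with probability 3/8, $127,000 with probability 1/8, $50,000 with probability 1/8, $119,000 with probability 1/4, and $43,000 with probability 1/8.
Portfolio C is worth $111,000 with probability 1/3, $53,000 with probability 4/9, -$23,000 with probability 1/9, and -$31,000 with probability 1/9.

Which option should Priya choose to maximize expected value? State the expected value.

Portfolio A = 11/100 × 23000 + 3/5 × 155000 + 3/100 × 177000 + 13/50 × 103000 = 2530 + 93000 + 5310 + 26780 = 127620
Portfolio B = 3/8 × 65000 + 1/8 × 127000 + 1/8 × 50000 + 1/4 × 119000 + 1/8 × 43000 = 24375 + 15875 + 6250 + 29750 + 5375 = 81625
Portfolio C = 1/3 × 111000 + 4/9 × 53000 + 1/9 × (-23000) + 1/9 × (-31000) = 37000 + 23555.5556 − 2555.5556 − 3444.4444 = 54555.5556

Portfolio A ($127,620)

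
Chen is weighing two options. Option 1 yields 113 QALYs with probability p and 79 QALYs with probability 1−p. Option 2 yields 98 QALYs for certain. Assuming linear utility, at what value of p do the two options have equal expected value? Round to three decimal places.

p·113 + (1−p)·79 = 98
34p + 79 = 98
p = (98 − 79) / 34

p = 0.559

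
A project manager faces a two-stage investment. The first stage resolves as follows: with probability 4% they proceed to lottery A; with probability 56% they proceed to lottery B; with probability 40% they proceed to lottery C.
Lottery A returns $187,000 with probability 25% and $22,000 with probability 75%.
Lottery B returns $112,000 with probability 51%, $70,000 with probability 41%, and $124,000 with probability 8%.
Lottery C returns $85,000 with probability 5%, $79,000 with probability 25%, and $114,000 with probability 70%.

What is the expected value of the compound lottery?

EV(A) = 0.25 × 187000 + 0.75 × 22000 = 46750 + 16500 = 63250
EV(B) = 0.51 × 112000 + 0.41 × 70000 + 0.08 × 124000 = 57120 + 28700 + 9920 = 95740
EV(C) = 0.05 × 85000 + 0.25 × 79000 + 0.7 × 114000 = 4250 + 19750 + 79800 = 103800
Overall = 0.04 × 63250 + 0.56 × 95740 + 0.4 × 103800 = 2530 + 53614.4 + 41520 = 97664.4

$97,664.40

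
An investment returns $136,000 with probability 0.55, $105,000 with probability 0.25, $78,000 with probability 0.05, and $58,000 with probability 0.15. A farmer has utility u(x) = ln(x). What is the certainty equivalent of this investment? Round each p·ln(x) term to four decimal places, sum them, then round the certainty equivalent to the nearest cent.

$109,097.80

E[u] = 0.55·ln(136000) + 0.25·ln(105000) + 0.05·ln(78000) + 0.15·ln(58000) = 6.5012 + 2.8904 + 0.5632 + 1.6452 = 11.6000
CE = e^11.6000 ≈ 109097.80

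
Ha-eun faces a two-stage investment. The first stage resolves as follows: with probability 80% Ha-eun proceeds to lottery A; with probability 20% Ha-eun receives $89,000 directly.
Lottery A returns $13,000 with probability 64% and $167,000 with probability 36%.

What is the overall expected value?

EV(A) = 0.64 × 13000 + 0.36 × 167000 = 8320 + 60120 = 68440
Branch B: 89000 (certain)
Overall = 0.8 × 68440 + 0.2 × 89000 = 54752 + 17800 = 72552

$72,552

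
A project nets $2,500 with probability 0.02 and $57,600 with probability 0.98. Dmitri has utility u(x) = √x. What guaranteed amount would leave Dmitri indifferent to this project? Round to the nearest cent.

E[u] = 0.02·√2500 + 0.98·√57600 = 0.02·50 + 0.98·240 = 236.2
CE = (236.2)² = 55790.44

$55,790.44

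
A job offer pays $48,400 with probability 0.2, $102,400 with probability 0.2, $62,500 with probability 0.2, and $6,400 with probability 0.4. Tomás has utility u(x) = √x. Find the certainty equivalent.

$36,100

E[u] = 0.2·√48400 + 0.2·√102400 + 0.2·√62500 + 0.4·√6400 = 0.2·220 + 0.2·320 + 0.2·250 + 0.4·80 = 190
CE = (190)² = 36100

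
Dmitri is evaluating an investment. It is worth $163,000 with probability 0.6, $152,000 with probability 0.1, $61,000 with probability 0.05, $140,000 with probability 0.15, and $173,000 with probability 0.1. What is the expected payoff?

$154,350

EV = 0.6 × 163000 + 0.1 × 152000 + 0.05 × 61000 + 0.15 × 140000 + 0.1 × 173000 = 97800 + 15200 + 3050 + 21000 + 17300 = 154350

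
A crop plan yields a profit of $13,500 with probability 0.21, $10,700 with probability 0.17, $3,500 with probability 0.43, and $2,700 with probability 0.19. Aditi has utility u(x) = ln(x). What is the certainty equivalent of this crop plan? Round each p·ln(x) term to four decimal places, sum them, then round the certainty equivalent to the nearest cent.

$5,349.19

E[u] = 0.21·ln(13500) + 0.17·ln(10700) + 0.43·ln(3500) + 0.19·ln(2700) = 1.9972 + 1.5773 + 3.5090 + 1.5012 = 8.5847
CE = e^8.5847 ≈ 5349.19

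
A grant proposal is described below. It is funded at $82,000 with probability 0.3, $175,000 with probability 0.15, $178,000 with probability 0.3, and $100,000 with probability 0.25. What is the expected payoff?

$129,250

EV = 0.3 × 82000 + 0.15 × 175000 + 0.3 × 178000 + 0.25 × 100000 = 24600 + 26250 + 53400 + 25000 = 129250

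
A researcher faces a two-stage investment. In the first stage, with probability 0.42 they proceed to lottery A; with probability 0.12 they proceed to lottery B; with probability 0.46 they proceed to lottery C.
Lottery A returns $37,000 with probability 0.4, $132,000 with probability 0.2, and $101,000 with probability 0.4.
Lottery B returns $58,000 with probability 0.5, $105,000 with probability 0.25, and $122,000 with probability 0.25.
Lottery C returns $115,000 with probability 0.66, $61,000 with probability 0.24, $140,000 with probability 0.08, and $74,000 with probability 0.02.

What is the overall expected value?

$92,043.20

EV(A) = 0.4 × 37000 + 0.2 × 132000 + 0.4 × 101000 = 14800 + 26400 + 40400 = 81600
EV(B) = 0.5 × 58000 + 0.25 × 105000 + 0.25 × 122000 = 29000 + 26250 + 30500 = 85750
EV(C) = 0.66 × 115000 + 0.24 × 61000 + 0.08 × 140000 + 0.02 × 74000 = 75900 + 14640 + 11200 + 1480 = 103220
Overall = 0.42 × 81600 + 0.12 × 85750 + 0.46 × 103220 = 34272 + 10290 + 47481.2 = 92043.2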